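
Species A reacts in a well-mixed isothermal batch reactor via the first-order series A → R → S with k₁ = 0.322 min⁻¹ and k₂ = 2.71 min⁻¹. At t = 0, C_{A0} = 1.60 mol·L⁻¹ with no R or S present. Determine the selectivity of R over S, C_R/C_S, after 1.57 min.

0.250

Solving the coupled first-order balances gives C_R(t) = [k₁/(k₂−k₁)]·C_{A0}·(e^(−k₁t) − e^(−k₂t)).
e^(−k₁t) = e^(−0.322×1.57) = e^(−0.5055) = 0.6032; e^(−k₂t) = e^(−4.255) = 0.01420.
C_R = 0.322×1.60/(2.71−0.322) × (0.6032−0.01420) = 0.2157×0.5890 = 0.1271 mol·L⁻¹.
C_A = C_{A0}e^(−k₁t) = 0.9651 mol·L⁻¹, so C_S = C_{A0}−C_A−C_R = 0.5078 mol·L⁻¹; C_R/C_S = 0.250.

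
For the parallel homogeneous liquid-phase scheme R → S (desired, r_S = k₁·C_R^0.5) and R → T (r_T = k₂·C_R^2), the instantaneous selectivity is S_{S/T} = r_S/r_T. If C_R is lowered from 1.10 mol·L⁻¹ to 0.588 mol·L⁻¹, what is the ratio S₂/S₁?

2.56

S_{S/T} = (k₁/k₂)·C_R^-1.5, so S₂/S₁ = (C_{R,2}/C_{R,1})^-1.5.
= (0.588/1.10)^(-1.5) = (0.5345)^(-1.5) = 2.56.
Selectivity toward S rises as C_R falls — low-concentration operation is favoured.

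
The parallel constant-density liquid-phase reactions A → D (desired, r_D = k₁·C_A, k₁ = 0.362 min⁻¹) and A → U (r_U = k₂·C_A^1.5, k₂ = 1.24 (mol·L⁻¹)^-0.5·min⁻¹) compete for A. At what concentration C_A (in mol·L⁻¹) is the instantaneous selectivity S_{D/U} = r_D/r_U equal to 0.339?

0.742 mol·L⁻¹

S_{D/U} = (k₁/k₂)·C_A^-0.5 ⇒ C_A = (S·k₂/k₁)^(-2).
= (0.339×1.24/0.362)^(-2) = (1.161)^(-2) = 0.742 mol·L⁻¹.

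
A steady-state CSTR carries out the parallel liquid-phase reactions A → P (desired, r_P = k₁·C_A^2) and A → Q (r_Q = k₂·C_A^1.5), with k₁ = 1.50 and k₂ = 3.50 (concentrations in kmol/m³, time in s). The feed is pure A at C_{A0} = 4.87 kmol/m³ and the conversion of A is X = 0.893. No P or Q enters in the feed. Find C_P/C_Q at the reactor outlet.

Exit C_A = C_{A0}(1−X) = 4.87×0.107 = 0.5211 kmol/m³.
Rates in a CSTR are evaluated at the outlet concentration: r_P = 1.50×0.5211^2 = 0.4073, r_Q = 3.50×0.5211^1.5 = 1.317.
Overall selectivity = C_P/C_Q = r_Pτ/(r_Qτ) = r_P/r_Q = 0.309.

0.309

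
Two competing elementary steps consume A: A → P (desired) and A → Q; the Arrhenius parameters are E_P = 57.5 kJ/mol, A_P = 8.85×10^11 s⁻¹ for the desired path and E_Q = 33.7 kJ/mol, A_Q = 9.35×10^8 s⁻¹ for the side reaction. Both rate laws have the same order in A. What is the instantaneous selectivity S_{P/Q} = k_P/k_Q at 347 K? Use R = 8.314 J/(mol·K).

With equal orders, S_{P/Q} = k_P/k_Q = (A_P/A_Q)·exp[(E_Q−E_P)/(RT)].
(E_Q−E_P)/(RT) = (33.7−57.5)×10³/(8.314×347) = -23800/2885 = -8.250.
k_P/k_Q = (8.85×10^11/9.35×10^8)·exp(-8.250) = 946.5 × 2.613×10^-4 = 0.247.
Since E_P > E_Q, raising the temperature improves selectivity toward P.

0.247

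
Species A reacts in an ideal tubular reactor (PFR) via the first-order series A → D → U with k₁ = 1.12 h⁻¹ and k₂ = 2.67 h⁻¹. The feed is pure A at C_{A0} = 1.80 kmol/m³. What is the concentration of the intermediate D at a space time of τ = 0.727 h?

Solving the coupled first-order balances gives C_D(τ) = [k₁/(k₂−k₁)]·C_{A0}·(e^(−k₁τ) − e^(−k₂τ)).
e^(−k₁τ) = e^(−1.12×0.727) = e^(−0.8142) = 0.4430; e^(−k₂τ) = e^(−1.941) = 0.1435.
C_D = 1.12×1.80/(2.67−1.12) × (0.4430−0.1435) = 1.301×0.2994 = 0.3895 kmol/m³.

0.389 kmol/m³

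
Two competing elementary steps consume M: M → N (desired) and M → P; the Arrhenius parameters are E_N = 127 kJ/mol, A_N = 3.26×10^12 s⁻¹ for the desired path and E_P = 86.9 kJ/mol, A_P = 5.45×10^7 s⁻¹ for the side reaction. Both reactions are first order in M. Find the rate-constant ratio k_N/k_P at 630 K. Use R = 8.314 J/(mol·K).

28.3

Since both paths have the same order in M, the concentration cancels and S_{N/P} = k_N/k_P = (A_N/A_P)·exp[(E_P−E_N)/(RT)].
(E_P−E_N)/(RT) = (86.9−127)×10³/(8.314×630) = -40100/5238 = -7.656.
k_N/k_P = (3.26×10^12/5.45×10^7)·exp(-7.656) = 59817 × 4.733×10^-4 = 28.3.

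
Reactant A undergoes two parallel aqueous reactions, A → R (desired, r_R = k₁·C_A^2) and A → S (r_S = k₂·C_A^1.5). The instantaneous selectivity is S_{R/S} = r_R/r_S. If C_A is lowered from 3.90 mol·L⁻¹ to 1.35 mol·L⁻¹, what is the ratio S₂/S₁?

0.588

S_{R/S} = (k₁/k₂)·C_A^0.5, so S₂/S₁ = (C_{A,2}/C_{A,1})^0.5.
= (1.35/3.90)^0.5 = (0.3462)^0.5 = 0.588.
Selectivity toward R falls as C_A falls — high-concentration operation is favoured.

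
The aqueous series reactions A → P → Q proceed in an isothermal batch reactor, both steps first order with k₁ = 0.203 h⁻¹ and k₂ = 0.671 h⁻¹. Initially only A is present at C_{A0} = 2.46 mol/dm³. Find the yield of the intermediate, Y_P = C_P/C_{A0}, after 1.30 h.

0.152

Solving the coupled first-order balances gives C_P(t) = [k₁/(k₂−k₁)]·C_{A0}·(e^(−k₁t) − e^(−k₂t)).
e^(−k₁t) = e^(−0.203×1.30) = e^(−0.2639) = 0.7681; e^(−k₂t) = e^(−0.8723) = 0.4180.
C_P = 0.203×2.46/(0.671−0.203) × (0.7681−0.4180) = 1.067×0.3501 = 0.3735 mol/dm³.
Y_P = C_P/C_{A0} = 0.3735/2.46 = 0.152.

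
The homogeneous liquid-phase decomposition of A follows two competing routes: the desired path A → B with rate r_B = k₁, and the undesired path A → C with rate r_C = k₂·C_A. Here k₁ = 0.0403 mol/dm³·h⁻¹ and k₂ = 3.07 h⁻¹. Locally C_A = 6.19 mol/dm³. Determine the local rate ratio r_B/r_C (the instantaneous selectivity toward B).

0.00212

S_{B/C} = r_B/r_C = (k₁)/(k₂·C_A) = (k₁/k₂)·C_A⁻¹.
= (0.0403) / (3.07×6.190) = 0.04030/19.00 = 0.00212.
The undesired path is higher order in A, so low C_A (CSTR or dilute feed) favours B.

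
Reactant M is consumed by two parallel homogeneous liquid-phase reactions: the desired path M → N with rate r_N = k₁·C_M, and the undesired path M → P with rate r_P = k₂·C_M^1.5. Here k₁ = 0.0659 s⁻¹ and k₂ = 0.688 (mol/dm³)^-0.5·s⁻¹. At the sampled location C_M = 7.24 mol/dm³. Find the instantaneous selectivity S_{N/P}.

0.0356

S_{N/P} = r_N/r_P = (k₁·C_M)/(k₂·C_M^1.5) = (k₁/k₂)·C_M^-0.5.
= (0.0659×7.240) / (0.688×7.240^1.5) = 0.4771/13.40 = 0.0356.
The undesired path is higher order in M, so low C_M (CSTR or dilute feed) favours N.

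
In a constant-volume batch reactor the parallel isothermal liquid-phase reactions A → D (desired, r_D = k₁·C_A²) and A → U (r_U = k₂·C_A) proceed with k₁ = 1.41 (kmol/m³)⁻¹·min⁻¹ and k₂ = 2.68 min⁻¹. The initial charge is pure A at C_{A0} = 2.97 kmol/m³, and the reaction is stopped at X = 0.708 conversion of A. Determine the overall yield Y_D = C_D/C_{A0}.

0.346

C_A = C_{A0}(1−X) = 0.8672 kmol/m³.
Along a PFR/batch, dC_U/dC_A = −r_U/(r_D+r_U) = −k₂/(k₂+k₁·C_A).
Integrating from C_{A0} to C_A: C_U = (2.68/1.41)·ln[(2.68+1.41·2.97)/(2.68+1.41·0.867)] = 1.901·ln(6.868/3.903) = 1.074 kmol/m³.
Then C_D = (C_{A0}−C_A) − C_U = 2.103 − 1.074 = 1.029 kmol/m³.
Y_D = C_D/C_{A0} = 1.029/2.97 = 0.346.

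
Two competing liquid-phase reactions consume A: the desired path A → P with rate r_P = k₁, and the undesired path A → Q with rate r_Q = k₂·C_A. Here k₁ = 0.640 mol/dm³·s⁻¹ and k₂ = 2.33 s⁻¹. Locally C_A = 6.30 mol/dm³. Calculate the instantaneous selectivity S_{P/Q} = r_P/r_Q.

S_{P/Q} = r_P/r_Q = (k₁)/(k₂·C_A) = (k₁/k₂)·C_A⁻¹.
= (0.640) / (2.33×6.300) = 0.6400/14.68 = 0.0436.

0.0436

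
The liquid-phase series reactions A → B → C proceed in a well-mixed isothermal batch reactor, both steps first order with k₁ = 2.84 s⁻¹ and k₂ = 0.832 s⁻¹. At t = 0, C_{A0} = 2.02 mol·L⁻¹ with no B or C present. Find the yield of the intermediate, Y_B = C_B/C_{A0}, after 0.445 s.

Solving the coupled first-order balances gives C_B(t) = [k₁/(k₂−k₁)]·C_{A0}·(e^(−k₁t) − e^(−k₂t)).
e^(−k₁t) = e^(−2.84×0.445) = e^(−1.264) = 0.2826; e^(−k₂t) = e^(−0.3702) = 0.6906.
C_B = 2.84×2.02/(0.832−2.84) × (0.2826−0.6906) = (-2.857)×(-0.4080) = 1.166 mol·L⁻¹.
Y_B = C_B/C_{A0} = 1.166/2.02 = 0.577.

0.577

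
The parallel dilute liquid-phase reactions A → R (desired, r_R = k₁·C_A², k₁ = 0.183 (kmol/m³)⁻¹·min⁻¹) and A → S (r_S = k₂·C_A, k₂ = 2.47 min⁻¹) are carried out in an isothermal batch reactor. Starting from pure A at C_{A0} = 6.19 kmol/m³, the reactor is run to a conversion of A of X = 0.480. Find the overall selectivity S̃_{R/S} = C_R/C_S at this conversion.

C_A = C_{A0}(1−X) = 3.219 kmol/m³.
Along a PFR/batch, dC_S/dC_A = −r_S/(r_R+r_S) = −k₂/(k₂+k₁·C_A).
Integrating from C_{A0} to C_A: C_S = (2.47/0.183)·ln[(2.47+0.183·6.19)/(2.47+0.183·3.22)] = 13.50·ln(3.603/3.059) = 2.208 kmol/m³.
Then C_R = (C_{A0}−C_A) − C_S = 2.971 − 2.208 = 0.7630 kmol/m³.
S̃_{R/S} = C_R/C_S = 0.7630/2.208 = 0.346.

0.346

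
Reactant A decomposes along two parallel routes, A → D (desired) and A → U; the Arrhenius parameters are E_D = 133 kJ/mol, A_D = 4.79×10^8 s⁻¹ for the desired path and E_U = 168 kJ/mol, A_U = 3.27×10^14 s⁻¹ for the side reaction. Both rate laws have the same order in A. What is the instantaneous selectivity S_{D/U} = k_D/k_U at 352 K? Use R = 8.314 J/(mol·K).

Since both paths have the same order in A, the concentration cancels and S_{D/U} = k_D/k_U = (A_D/A_U)·exp[(E_U−E_D)/(RT)].
(E_U−E_D)/(RT) = (168−133)×10³/(8.314×352) = 35000/2927 = 11.96.
k_D/k_U = (4.79×10^8/3.27×10^14)·exp(11.96) = 1.465×10^-6 × 1.563×10^5 = 0.229.

0.229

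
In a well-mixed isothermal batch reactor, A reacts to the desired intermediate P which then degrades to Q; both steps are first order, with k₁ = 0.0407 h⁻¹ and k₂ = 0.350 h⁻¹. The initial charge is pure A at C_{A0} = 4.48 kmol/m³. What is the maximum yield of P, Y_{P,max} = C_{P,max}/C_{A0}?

Evaluating C_P at t_opt = ln(k₂/k₁)/(k₂−k₁) gives C_{P,max}/C_{A0} = (k₁/k₂)^[k₂/(k₂−k₁)].
= (0.0407/0.350)^(0.350/(0.350−0.0407)) = (0.1163)^(1.132) = 0.08761.

0.0876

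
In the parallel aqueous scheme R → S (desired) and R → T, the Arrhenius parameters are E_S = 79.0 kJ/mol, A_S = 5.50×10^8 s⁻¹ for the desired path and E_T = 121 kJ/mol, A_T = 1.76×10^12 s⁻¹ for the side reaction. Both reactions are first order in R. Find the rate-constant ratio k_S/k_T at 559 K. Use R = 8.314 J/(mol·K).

2.63

Since both paths have the same order in R, the concentration cancels and S_{S/T} = k_S/k_T = (A_S/A_T)·exp[(E_T−E_S)/(RT)].
(E_T−E_S)/(RT) = (121−79.0)×10³/(8.314×559) = 42000/4648 = 9.037.
k_S/k_T = (5.50×10^8/1.76×10^12)·exp(9.037) = 3.125×10^-4 × 8409 = 2.63.
Since E_S < E_T, lowering the temperature improves selectivity toward S.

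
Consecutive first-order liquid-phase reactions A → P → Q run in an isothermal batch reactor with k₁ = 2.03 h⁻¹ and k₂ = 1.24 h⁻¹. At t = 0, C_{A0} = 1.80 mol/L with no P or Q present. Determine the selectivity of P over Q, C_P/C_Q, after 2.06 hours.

0.195

For first-order series with pure A initially, C_P(t) = k₁C_{A0}/(k₂−k₁)·(e^(−k₁t) − e^(−k₂t)).
e^(−k₁t) = e^(−2.03×2.06) = e^(−4.182) = 0.01527; e^(−k₂t) = e^(−2.554) = 0.07774.
C_P = 2.03×1.80/(1.24−2.03) × (0.01527−0.07774) = (-4.625)×(-0.06247) = 0.2889 mol/L.
C_A = C_{A0}e^(−k₁t) = 0.02749 mol/L, so C_Q = C_{A0}−C_A−C_P = 1.484 mol/L; C_P/C_Q = 0.195.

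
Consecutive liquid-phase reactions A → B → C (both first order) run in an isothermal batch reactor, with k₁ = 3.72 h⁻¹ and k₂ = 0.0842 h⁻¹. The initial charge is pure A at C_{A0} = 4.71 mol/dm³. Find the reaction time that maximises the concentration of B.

1.04 h

Setting dC_B/dt = 0 gives t_opt = ln(k₂/k₁)/(k₂−k₁).
= ln(0.0842/3.72)/(0.0842−3.72) = ln(0.02263)/-3.636 = -3.788/-3.636 = 1.04 h.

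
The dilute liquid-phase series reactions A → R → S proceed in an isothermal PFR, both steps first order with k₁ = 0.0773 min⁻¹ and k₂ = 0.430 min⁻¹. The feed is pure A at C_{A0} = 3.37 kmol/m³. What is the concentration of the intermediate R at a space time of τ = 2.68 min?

For first-order series with pure A initially, C_R(τ) = k₁C_{A0}/(k₂−k₁)·(e^(−k₁τ) − e^(−k₂τ)).
e^(−k₁τ) = e^(−0.0773×2.68) = e^(−0.2072) = 0.8129; e^(−k₂τ) = e^(−1.152) = 0.3159.
C_R = 0.0773×3.37/(0.430−0.0773) × (0.8129−0.3159) = 0.7386×0.4970 = 0.3671 kmol/m³.

0.367 kmol/m³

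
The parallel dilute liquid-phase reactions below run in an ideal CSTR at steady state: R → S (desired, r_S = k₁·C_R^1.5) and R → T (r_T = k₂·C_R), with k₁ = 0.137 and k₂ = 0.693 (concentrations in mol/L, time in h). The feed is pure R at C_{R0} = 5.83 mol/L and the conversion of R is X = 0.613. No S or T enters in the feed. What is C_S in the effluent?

Exit C_R = C_{R0}(1−X) = 5.83×0.387 = 2.256 mol/L.
In a CSTR the entire volume is at exit conditions, so r_S = 0.137×2.256^1.5 = 0.4643 and r_T = 0.693×2.256 = 1.564.
Fraction of consumed R going to S: r_S/(r_S+r_T) = 0.2290.
C_S = 0.2290·C_{R0}·X = 0.2290×5.83×0.613 = 0.818 mol/L.

0.818 mol/L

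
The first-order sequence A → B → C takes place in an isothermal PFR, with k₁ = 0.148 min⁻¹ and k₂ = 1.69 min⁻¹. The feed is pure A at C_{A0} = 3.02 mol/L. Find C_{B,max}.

Evaluating C_B at τ_opt = ln(k₂/k₁)/(k₂−k₁) gives C_{B,max}/C_{A0} = (k₁/k₂)^[k₂/(k₂−k₁)].
= (0.148/1.69)^(1.69/(1.69−0.148)) = (0.08757)^(1.096) = 0.06932.
C_{B,max} = 0.06932×3.02 = 0.209 mol/L.

0.209 mol/L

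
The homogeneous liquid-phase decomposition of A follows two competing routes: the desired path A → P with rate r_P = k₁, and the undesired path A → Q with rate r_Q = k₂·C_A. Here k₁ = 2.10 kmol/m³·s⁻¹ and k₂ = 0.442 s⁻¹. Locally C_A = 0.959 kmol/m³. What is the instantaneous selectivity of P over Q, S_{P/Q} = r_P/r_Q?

S_{P/Q} = r_P/r_Q = (k₁)/(k₂·C_A) = (k₁/k₂)·C_A⁻¹.
= (2.10) / (0.442×0.9590) = 2.100/0.4239 = 4.95.

4.95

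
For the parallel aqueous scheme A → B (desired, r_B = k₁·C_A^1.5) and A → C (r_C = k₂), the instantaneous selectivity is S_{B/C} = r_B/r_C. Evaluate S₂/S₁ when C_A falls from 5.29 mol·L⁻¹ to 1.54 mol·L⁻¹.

0.157

S_{B/C} = (k₁/k₂)·C_A^1.5, so S₂/S₁ = (C_{A,2}/C_{A,1})^1.5.
= (1.54/5.29)^1.5 = (0.2911)^1.5 = 0.157.
Selectivity toward B falls as C_A falls — high-concentration operation is favoured.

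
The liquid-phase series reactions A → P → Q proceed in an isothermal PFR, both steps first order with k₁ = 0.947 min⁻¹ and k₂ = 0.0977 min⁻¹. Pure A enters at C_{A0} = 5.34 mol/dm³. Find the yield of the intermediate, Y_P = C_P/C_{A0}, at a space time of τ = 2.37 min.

0.766

For first-order series with pure A initially, C_P(τ) = k₁C_{A0}/(k₂−k₁)·(e^(−k₁τ) − e^(−k₂τ)).
e^(−k₁τ) = e^(−0.947×2.37) = e^(−2.244) = 0.1060; e^(−k₂τ) = e^(−0.2315) = 0.7933.
C_P = 0.947×5.34/(0.0977−0.947) × (0.1060−0.7933) = (-5.954)×(-0.6873) = 4.092 mol/dm³.
Y_P = C_P/C_{A0} = 4.092/5.34 = 0.766.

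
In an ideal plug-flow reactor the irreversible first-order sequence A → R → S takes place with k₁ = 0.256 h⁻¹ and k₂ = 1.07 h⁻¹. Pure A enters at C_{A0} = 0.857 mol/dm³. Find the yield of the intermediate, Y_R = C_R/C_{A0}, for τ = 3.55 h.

0.120

Solving the coupled first-order balances gives C_R(τ) = [k₁/(k₂−k₁)]·C_{A0}·(e^(−k₁τ) − e^(−k₂τ)).
e^(−k₁τ) = e^(−0.256×3.55) = e^(−0.9088) = 0.4030; e^(−k₂τ) = e^(−3.799) = 0.02240.
C_R = 0.256×0.857/(1.07−0.256) × (0.4030−0.02240) = 0.2695×0.3806 = 0.1026 mol/dm³.
Y_R = C_R/C_{A0} = 0.1026/0.857 = 0.120.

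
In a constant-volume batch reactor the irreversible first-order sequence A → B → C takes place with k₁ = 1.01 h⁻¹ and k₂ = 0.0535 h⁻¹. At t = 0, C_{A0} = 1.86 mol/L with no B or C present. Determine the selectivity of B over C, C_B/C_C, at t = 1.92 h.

Solving the coupled first-order balances gives C_B(t) = [k₁/(k₂−k₁)]·C_{A0}·(e^(−k₁t) − e^(−k₂t)).
e^(−k₁t) = e^(−1.01×1.92) = e^(−1.939) = 0.1438; e^(−k₂t) = e^(−0.1027) = 0.9024.
C_B = 1.01×1.86/(0.0535−1.01) × (0.1438−0.9024) = (-1.964)×(-0.7586) = 1.490 mol/L.
C_A = C_{A0}e^(−k₁t) = 0.2675 mol/L, so C_C = C_{A0}−C_A−C_B = 0.1027 mol/L; C_B/C_C = 14.5.

14.5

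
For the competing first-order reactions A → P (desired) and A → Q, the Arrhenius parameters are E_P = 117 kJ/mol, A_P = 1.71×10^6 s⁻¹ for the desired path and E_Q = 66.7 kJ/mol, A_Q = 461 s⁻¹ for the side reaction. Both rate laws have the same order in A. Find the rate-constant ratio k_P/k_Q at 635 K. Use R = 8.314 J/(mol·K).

k_P/k_Q = (A_P/A_Q)·exp[−(E_P−E_Q)/(RT)] = (A_P/A_Q)·exp[(E_Q−E_P)/(RT)].
(E_Q−E_P)/(RT) = (66.7−117)×10³/(8.314×635) = -50300/5279 = -9.528.
k_P/k_Q = (1.71×10^6/461)·exp(-9.528) = 3709 × 7.281×10^-5 = 0.270.
Since E_P > E_Q, raising the temperature improves selectivity toward P.

0.270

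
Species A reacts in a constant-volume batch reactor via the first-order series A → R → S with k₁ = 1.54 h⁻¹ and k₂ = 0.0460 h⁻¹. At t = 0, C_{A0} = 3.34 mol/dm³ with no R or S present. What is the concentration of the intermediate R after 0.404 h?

For first-order series with pure A initially, C_R(t) = k₁C_{A0}/(k₂−k₁)·(e^(−k₁t) − e^(−k₂t)).
e^(−k₁t) = e^(−1.54×0.404) = e^(−0.6222) = 0.5368; e^(−k₂t) = e^(−0.01858) = 0.9816.
C_R = 1.54×3.34/(0.0460−1.54) × (0.5368−0.9816) = (-3.443)×(-0.4448) = 1.531 mol/dm³.

1.53 mol/dm³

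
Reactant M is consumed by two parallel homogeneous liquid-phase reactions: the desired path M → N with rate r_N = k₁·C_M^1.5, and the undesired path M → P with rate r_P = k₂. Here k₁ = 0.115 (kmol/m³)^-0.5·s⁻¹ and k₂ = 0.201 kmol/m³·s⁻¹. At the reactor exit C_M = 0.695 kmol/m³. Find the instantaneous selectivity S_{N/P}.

S_{N/P} = r_N/r_P = (k₁·C_M^1.5)/(k₂) = (k₁/k₂)·C_M^1.5.
= (0.115×0.6950^1.5) / (0.201) = 0.06663/0.2010 = 0.331.
Since the desired path is higher order in M, keeping C_M high (PFR or concentrated feed) favours N.

0.331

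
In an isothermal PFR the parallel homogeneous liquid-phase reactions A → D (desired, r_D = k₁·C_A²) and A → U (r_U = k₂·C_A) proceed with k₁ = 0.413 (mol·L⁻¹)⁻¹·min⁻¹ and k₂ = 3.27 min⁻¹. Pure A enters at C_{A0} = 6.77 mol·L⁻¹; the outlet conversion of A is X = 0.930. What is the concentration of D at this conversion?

1.86 mol·L⁻¹

C_A = C_{A0}(1−X) = 0.4739 mol·L⁻¹.
Along a PFR/batch, dC_U/dC_A = −r_U/(r_D+r_U) = −k₂/(k₂+k₁·C_A).
Integrating from C_{A0} to C_A: C_U = (3.27/0.413)·ln[(3.27+0.413·6.77)/(3.27+0.413·0.474)] = 7.918·ln(6.066/3.466) = 4.432 mol·L⁻¹.
Then C_D = (C_{A0}−C_A) − C_U = 6.296 − 4.432 = 1.864 mol·L⁻¹.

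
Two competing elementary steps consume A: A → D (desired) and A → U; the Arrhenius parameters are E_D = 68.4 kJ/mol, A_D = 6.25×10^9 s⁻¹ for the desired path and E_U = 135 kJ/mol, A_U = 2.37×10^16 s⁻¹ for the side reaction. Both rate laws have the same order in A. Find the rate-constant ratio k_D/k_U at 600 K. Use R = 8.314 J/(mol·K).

k_D/k_U = (A_D/A_U)·exp[−(E_D−E_U)/(RT)] = (A_D/A_U)·exp[(E_U−E_D)/(RT)].
(E_U−E_D)/(RT) = (135−68.4)×10³/(8.314×600) = 66600/4988 = 13.35.
k_D/k_U = (6.25×10^9/2.37×10^16)·exp(13.35) = 2.637×10^-7 × 6.284×10^5 = 0.166.
Since E_D < E_U, lowering the temperature improves selectivity toward D.

0.166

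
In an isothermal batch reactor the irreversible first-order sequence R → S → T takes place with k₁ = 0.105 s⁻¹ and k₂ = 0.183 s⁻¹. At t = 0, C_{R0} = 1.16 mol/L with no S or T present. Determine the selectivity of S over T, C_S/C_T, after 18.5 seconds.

Solving the coupled first-order balances gives C_S(t) = [k₁/(k₂−k₁)]·C_{R0}·(e^(−k₁t) − e^(−k₂t)).
e^(−k₁t) = e^(−0.105×18.5) = e^(−1.942) = 0.1433; e^(−k₂t) = e^(−3.385) = 0.03386.
C_S = 0.105×1.16/(0.183−0.105) × (0.1433−0.03386) = 1.562×0.1095 = 0.1710 mol/L.
C_R = C_{R0}e^(−k₁t) = 0.1663 mol/L, so C_T = C_{R0}−C_R−C_S = 0.8228 mol/L; C_S/C_T = 0.208.

0.208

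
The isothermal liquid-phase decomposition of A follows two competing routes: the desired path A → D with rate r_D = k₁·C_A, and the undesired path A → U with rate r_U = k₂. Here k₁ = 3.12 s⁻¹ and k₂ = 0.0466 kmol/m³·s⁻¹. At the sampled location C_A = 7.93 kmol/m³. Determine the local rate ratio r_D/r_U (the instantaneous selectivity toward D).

531

S_{D/U} = r_D/r_U = (k₁·C_A)/(k₂) = (k₁/k₂)·C_A.
= (3.12×7.930) / (0.0466) = 24.74/0.04660 = 531.
Since the desired path is higher order in A, keeping C_A high (PFR or concentrated feed) favours D.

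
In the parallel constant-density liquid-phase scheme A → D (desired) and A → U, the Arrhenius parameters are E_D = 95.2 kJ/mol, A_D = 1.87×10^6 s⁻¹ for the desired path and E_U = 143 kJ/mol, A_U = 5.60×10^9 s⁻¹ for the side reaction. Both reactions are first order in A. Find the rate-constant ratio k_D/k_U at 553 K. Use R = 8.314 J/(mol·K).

With equal orders, S_{D/U} = k_D/k_U = (A_D/A_U)·exp[(E_U−E_D)/(RT)].
(E_U−E_D)/(RT) = (143−95.2)×10³/(8.314×553) = 47800/4598 = 10.40.
k_D/k_U = (1.87×10^6/5.60×10^9)·exp(10.40) = 3.339×10^-4 × 32749 = 10.9.

10.9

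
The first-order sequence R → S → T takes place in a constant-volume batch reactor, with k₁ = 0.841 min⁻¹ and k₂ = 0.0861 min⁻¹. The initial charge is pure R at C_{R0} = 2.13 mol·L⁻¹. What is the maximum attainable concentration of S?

Evaluating C_S at t_opt = ln(k₂/k₁)/(k₂−k₁) gives C_{S,max}/C_{R0} = (k₁/k₂)^[k₂/(k₂−k₁)].
= (0.841/0.0861)^(0.0861/(0.0861−0.841)) = (9.768)^(-0.1141) = 0.7711.
C_{S,max} = 0.7711×2.13 = 1.64 mol·L⁻¹.

1.64 mol·L⁻¹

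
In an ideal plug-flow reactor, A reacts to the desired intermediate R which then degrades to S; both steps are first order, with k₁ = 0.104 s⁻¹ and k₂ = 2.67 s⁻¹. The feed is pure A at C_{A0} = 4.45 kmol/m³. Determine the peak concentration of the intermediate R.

0.152 kmol/m³

At the optimum, C_{R,max}/C_{A0} = (k₁/k₂)^[k₂/(k₂−k₁)].
= (0.104/2.67)^(2.67/(2.67−0.104)) = (0.03895)^(1.041) = 0.03415.
C_{R,max} = 0.03415×4.45 = 0.152 kmol/m³.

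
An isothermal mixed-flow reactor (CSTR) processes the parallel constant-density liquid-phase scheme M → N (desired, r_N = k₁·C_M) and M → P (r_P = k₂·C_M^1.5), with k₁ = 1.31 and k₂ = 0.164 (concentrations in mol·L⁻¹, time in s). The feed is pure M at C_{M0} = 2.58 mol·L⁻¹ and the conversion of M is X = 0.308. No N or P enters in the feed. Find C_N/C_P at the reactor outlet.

5.98

Exit C_M = C_{M0}(1−X) = 2.58×0.692 = 1.785 mol·L⁻¹.
In a CSTR the entire volume is at exit conditions, so r_N = 1.31×1.785 = 2.339 and r_P = 0.164×1.785^1.5 = 0.3912.
Overall selectivity = C_N/C_P = r_Nτ/(r_Pτ) = r_N/r_P = 5.98.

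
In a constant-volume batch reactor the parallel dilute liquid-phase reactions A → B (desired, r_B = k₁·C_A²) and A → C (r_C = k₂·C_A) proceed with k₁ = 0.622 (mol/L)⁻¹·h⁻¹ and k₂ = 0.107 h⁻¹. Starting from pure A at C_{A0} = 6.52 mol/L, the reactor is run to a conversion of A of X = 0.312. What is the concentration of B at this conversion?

C_A = C_{A0}(1−X) = 4.486 mol/L.
Along a PFR/batch, dC_C/dC_A = −r_C/(r_B+r_C) = −k₂/(k₂+k₁·C_A).
Integrating from C_{A0} to C_A: C_C = (0.107/0.622)·ln[(0.107+0.622·6.52)/(0.107+0.622·4.49)] = 0.1720·ln(4.162/2.897) = 0.06234 mol/L.
Then C_B = (C_{A0}−C_A) − C_C = 2.034 − 0.06234 = 1.972 mol/L.

1.97 mol/L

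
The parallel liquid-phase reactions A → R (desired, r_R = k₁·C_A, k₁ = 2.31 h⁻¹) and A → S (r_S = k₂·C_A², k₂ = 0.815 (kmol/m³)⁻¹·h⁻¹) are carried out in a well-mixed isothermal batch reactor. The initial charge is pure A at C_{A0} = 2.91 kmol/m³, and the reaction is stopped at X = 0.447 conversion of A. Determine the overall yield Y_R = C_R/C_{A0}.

C_A = C_{A0}(1−X) = 1.609 kmol/m³.
Along a PFR/batch, dC_R/dC_A = −r_R/(r_R+r_S) = −k₁/(k₁+k₂·C_A).
Integrating from C_{A0} to C_A: C_R = (2.31/0.815)·ln[(2.31+0.815·2.91)/(2.31+0.815·1.61)] = 2.834·ln(4.682/3.622) = 0.7277 kmol/m³.
Y_R = C_R/C_{A0} = 0.7277/2.91 = 0.250.

0.250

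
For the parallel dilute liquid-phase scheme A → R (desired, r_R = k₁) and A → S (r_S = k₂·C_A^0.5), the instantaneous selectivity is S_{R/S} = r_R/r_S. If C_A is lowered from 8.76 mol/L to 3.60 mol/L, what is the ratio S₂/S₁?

S_{R/S} = (k₁/k₂)·C_A^-0.5, so S₂/S₁ = (C_{A,2}/C_{A,1})^-0.5.
= (3.60/8.76)^(-0.5) = (0.4110)^(-0.5) = 1.56.

1.56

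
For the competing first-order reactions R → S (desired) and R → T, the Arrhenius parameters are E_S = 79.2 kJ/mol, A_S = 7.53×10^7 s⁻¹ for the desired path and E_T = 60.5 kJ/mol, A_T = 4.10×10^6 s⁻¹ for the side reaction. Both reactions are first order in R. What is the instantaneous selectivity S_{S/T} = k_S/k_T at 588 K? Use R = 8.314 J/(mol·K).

0.401

Since both paths have the same order in R, the concentration cancels and S_{S/T} = k_S/k_T = (A_S/A_T)·exp[(E_T−E_S)/(RT)].
(E_T−E_S)/(RT) = (60.5−79.2)×10³/(8.314×588) = -18700/4889 = -3.825.
k_S/k_T = (7.53×10^7/4.10×10^6)·exp(-3.825) = 18.37 × 0.02181 = 0.401.
Since E_S > E_T, raising the temperature improves selectivity toward S.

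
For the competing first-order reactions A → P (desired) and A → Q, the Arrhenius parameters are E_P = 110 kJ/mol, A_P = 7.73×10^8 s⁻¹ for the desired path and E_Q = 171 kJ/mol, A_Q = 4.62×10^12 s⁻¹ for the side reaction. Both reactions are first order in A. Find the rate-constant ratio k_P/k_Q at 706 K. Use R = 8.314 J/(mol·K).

k_P/k_Q = (A_P/A_Q)·exp[−(E_P−E_Q)/(RT)] = (A_P/A_Q)·exp[(E_Q−E_P)/(RT)].
(E_Q−E_P)/(RT) = (171−110)×10³/(8.314×706) = 61000/5870 = 10.39.
k_P/k_Q = (7.73×10^8/4.62×10^12)·exp(10.39) = 1.673×10^-4 × 32610 = 5.46.

5.46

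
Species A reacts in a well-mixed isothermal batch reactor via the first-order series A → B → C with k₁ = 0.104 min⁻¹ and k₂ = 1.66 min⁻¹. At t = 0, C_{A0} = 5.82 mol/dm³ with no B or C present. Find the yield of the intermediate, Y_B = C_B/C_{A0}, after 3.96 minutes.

Solving the coupled first-order balances gives C_B(t) = [k₁/(k₂−k₁)]·C_{A0}·(e^(−k₁t) − e^(−k₂t)).
e^(−k₁t) = e^(−0.104×3.96) = e^(−0.4118) = 0.6624; e^(−k₂t) = e^(−6.574) = 0.001397.
C_B = 0.104×5.82/(1.66−0.104) × (0.6624−0.001397) = 0.3890×0.6610 = 0.2571 mol/dm³.
Y_B = C_B/C_{A0} = 0.2571/5.82 = 0.0442.

0.0442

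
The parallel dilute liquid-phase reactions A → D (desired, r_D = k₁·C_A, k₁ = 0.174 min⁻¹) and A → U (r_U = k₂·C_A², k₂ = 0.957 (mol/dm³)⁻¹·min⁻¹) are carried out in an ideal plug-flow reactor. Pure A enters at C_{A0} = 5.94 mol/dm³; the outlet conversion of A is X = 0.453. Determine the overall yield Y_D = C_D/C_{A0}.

0.0177

C_A = C_{A0}(1−X) = 3.249 mol/dm³.
Along a PFR/batch, dC_D/dC_A = −r_D/(r_D+r_U) = −k₁/(k₁+k₂·C_A).
Integrating from C_{A0} to C_A: C_D = (0.174/0.957)·ln[(0.174+0.957·5.94)/(0.174+0.957·3.25)] = 0.1818·ln(5.859/3.283) = 0.1053 mol/dm³.
Y_D = C_D/C_{A0} = 0.1053/5.94 = 0.0177.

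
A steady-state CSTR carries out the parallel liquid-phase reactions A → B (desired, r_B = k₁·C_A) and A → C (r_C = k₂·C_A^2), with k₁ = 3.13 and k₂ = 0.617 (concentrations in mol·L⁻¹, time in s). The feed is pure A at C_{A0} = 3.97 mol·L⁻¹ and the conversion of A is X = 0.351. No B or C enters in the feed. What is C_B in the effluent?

Exit C_A = C_{A0}(1−X) = 3.97×0.649 = 2.577 mol·L⁻¹.
Rates in a CSTR are evaluated at the outlet concentration: r_B = 3.13×2.577 = 8.065, r_C = 0.617×2.577^2 = 4.096.
Fraction of consumed A going to B: r_B/(r_B+r_C) = 0.6632.
C_B = 0.6632·C_{A0}·X = 0.6632×3.97×0.351 = 0.924 mol·L⁻¹.

0.924 mol·L⁻¹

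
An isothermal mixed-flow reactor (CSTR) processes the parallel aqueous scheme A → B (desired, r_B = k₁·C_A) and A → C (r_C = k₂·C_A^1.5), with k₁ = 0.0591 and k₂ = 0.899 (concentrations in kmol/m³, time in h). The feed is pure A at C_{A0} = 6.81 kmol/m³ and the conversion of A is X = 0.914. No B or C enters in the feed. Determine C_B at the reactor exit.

0.492 kmol/m³

Exit C_A = C_{A0}(1−X) = 6.81×0.0860 = 0.5857 kmol/m³.
In a CSTR the entire volume is at exit conditions, so r_B = 0.0591×0.5857 = 0.03461 and r_C = 0.899×0.5857^1.5 = 0.4029.
Fraction of consumed A going to B: r_B/(r_B+r_C) = 0.07911.
C_B = 0.07911·C_{A0}·X = 0.07911×6.81×0.914 = 0.492 kmol/m³.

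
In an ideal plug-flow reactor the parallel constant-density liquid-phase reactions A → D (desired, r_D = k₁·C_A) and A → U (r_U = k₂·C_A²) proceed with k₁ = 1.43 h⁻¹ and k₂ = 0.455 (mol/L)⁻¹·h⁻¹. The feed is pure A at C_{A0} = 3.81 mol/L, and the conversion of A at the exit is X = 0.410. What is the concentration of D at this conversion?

0.800 mol/L

C_A = C_{A0}(1−X) = 2.248 mol/L.
Along a PFR/batch, dC_D/dC_A = −r_D/(r_D+r_U) = −k₁/(k₁+k₂·C_A).
Integrating from C_{A0} to C_A: C_D = (1.43/0.455)·ln[(1.43+0.455·3.81)/(1.43+0.455·2.25)] = 3.143·ln(3.164/2.453) = 0.7998 mol/L.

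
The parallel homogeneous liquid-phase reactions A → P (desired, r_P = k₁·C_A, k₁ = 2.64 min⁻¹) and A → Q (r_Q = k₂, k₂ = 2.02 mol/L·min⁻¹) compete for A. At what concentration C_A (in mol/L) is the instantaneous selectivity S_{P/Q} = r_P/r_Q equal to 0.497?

0.380 mol/L

S_{P/Q} = (k₁/k₂)·C_A ⇒ C_A = S·k₂/k₁.
= 0.497×2.02/2.64 = 0.380 mol/L.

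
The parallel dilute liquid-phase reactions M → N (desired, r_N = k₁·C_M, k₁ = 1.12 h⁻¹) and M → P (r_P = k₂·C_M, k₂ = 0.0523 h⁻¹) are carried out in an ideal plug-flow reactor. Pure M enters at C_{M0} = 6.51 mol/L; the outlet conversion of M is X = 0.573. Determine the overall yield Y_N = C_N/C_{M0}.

C_M = C_{M0}(1−X) = 2.780 mol/L.
Both paths are first order in M, so the instantaneous fraction to N is constant: dC_N/d(−C_M) = k₁/(k₁+k₂) = 0.9554.
C_N = 0.9554·(C_{M0}−C_M) = 0.9554×3.730 = 3.56 mol/L.
Y_N = C_N/C_{M0} = 3.564/6.51 = 0.547.

0.547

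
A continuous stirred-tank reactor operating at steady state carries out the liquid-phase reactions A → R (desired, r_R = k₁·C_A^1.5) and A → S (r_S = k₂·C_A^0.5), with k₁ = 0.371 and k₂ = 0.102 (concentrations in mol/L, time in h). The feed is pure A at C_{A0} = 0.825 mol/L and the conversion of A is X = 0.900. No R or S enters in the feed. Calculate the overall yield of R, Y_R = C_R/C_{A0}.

Exit C_A = C_{A0}(1−X) = 0.825×0.100 = 0.08250 mol/L.
In a CSTR the entire volume is at exit conditions, so r_R = 0.371×0.08250^1.5 = 0.008791 and r_S = 0.102×0.08250^0.5 = 0.02930.
Fraction of consumed A going to R: r_R/(r_R+r_S) = 0.2308.
C_R = 0.2308·C_{A0}·X = 0.2308×0.825×0.900 = 0.171 mol/L; Y_R = C_R/C_{A0} = 0.208.

0.208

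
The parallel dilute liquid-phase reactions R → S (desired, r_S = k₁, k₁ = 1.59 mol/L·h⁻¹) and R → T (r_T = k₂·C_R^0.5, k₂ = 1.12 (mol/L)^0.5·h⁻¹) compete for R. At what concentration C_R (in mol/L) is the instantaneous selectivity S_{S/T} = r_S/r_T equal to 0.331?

18.4 mol/L

S_{S/T} = (k₁/k₂)·C_R^-0.5 ⇒ C_R = (S·k₂/k₁)^(-2).
= (0.331×1.12/1.59)^(-2) = (0.2332)^(-2) = 18.4 mol/L.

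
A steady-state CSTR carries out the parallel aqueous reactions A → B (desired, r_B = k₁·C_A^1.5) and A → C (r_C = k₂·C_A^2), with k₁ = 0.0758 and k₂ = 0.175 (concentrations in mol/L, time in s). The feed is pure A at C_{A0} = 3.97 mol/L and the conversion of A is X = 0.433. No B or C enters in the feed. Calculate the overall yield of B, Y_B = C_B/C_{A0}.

Exit C_A = C_{A0}(1−X) = 3.97×0.567 = 2.251 mol/L.
A CSTR operates uniformly at the exit composition, giving r_B = 0.2560 and r_C = 0.8867 (each k·C_A^n at C_A = 2.251).
Fraction of consumed A going to B: r_B/(r_B+r_C) = 0.2240.
C_B = 0.2240·C_{A0}·X = 0.2240×3.97×0.433 = 0.385 mol/L; Y_B = C_B/C_{A0} = 0.0970.

0.0970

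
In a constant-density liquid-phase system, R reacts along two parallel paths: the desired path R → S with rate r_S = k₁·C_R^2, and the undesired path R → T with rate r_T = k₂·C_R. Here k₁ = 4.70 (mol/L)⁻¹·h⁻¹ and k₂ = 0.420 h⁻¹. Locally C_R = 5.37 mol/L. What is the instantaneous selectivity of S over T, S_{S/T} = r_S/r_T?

S_{S/T} = r_S/r_T = (k₁·C_R^2)/(k₂·C_R) = (k₁/k₂)·C_R.
= (4.70×5.370^2) / (0.420×5.370) = 135.5/2.255 = 60.1.
Since the desired path is higher order in R, keeping C_R high (PFR or concentrated feed) favours S.

60.1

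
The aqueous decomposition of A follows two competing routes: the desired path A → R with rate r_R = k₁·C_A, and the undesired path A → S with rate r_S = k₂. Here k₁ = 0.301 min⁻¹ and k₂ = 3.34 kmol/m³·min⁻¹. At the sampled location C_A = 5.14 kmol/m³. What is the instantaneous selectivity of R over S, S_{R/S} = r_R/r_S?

S_{R/S} = r_R/r_S = (k₁·C_A)/(k₂) = (k₁/k₂)·C_A.
= (0.301×5.140) / (3.34) = 1.547/3.340 = 0.463.
Since the desired path is higher order in A, keeping C_A high (PFR or concentrated feed) favours R.

0.463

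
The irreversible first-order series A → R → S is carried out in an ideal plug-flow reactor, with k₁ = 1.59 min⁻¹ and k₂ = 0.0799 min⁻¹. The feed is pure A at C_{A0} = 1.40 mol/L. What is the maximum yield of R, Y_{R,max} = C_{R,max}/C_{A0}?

0.854

For a first-order series the maximum intermediate yield is C_{R,max}/C_{A0} = (k₁/k₂)^[k₂/(k₂−k₁)].
= (1.59/0.0799)^(0.0799/(0.0799−1.59)) = (19.90)^(-0.05291) = 0.8536.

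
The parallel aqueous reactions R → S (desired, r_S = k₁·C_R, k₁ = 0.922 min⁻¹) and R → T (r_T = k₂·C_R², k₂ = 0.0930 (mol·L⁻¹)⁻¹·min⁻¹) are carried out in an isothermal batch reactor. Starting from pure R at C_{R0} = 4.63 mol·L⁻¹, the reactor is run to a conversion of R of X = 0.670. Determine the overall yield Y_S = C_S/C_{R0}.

C_R = C_{R0}(1−X) = 1.528 mol·L⁻¹.
Along a PFR/batch, dC_S/dC_R = −r_S/(r_S+r_T) = −k₁/(k₁+k₂·C_R).
Integrating from C_{R0} to C_R: C_S = (0.922/0.0930)·ln[(0.922+0.0930·4.63)/(0.922+0.0930·1.53)] = 9.914·ln(1.353/1.064) = 2.378 mol·L⁻¹.
Y_S = C_S/C_{R0} = 2.378/4.63 = 0.514.

0.514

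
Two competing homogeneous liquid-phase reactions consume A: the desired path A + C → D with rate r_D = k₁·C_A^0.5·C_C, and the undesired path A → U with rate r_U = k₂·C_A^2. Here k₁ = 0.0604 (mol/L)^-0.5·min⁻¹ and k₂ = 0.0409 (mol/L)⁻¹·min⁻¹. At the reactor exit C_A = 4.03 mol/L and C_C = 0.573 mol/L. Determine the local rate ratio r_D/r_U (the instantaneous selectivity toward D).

S_{D/U} = r_D/r_U = (k₁·C_A^0.5·C_C)/(k₂·C_A^2) = (k₁/k₂)·C_A^-1.5·C_C.
= (0.0604×4.030^0.5×0.5730) / (0.0409×4.030^2) = 0.06948/0.6643 = 0.105.
The undesired path is higher order in A, so low C_A (CSTR or dilute feed) favours D.

0.105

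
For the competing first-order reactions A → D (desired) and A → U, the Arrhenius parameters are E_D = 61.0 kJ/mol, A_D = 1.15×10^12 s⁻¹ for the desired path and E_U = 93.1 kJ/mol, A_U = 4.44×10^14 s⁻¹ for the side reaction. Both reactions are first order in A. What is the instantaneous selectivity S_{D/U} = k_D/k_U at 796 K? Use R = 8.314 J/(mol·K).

0.331

k_D/k_U = (A_D/A_U)·exp[−(E_D−E_U)/(RT)] = (A_D/A_U)·exp[(E_U−E_D)/(RT)].
(E_U−E_D)/(RT) = (93.1−61.0)×10³/(8.314×796) = 32100/6618 = 4.850.
k_D/k_U = (1.15×10^12/4.44×10^14)·exp(4.850) = 0.002590 × 127.8 = 0.331.
Since E_D < E_U, lowering the temperature improves selectivity toward D.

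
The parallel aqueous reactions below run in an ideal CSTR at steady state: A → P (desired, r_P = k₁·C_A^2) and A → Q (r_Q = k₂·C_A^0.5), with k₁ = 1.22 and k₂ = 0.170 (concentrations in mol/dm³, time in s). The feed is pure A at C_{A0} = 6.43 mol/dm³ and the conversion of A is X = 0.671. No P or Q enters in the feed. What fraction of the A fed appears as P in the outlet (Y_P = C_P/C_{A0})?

Exit C_A = C_{A0}(1−X) = 6.43×0.329 = 2.115 mol/dm³.
In a CSTR the entire volume is at exit conditions, so r_P = 1.22×2.115^2 = 5.460 and r_Q = 0.170×2.115^0.5 = 0.2473.
Fraction of consumed A going to P: r_P/(r_P+r_Q) = 0.9567.
C_P = 0.9567·C_{A0}·X = 0.9567×6.43×0.671 = 4.13 mol/dm³; Y_P = C_P/C_{A0} = 0.642.

0.642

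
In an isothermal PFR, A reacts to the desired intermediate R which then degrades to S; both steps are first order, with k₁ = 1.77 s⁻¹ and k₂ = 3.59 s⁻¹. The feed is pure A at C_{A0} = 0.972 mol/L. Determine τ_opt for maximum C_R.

For first-order series the maximum of C_R occurs at τ_opt = ln(k₂/k₁)/(k₂−k₁).
= ln(3.59/1.77)/(3.59−1.77) = ln(2.028)/1.820 = 0.7072/1.820 = 0.389 s.

0.389 s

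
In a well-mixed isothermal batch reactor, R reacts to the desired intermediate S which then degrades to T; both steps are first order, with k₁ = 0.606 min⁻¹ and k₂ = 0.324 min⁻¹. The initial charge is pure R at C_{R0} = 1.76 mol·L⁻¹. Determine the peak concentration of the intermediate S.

For a first-order series the maximum intermediate yield is C_{S,max}/C_{R0} = (k₁/k₂)^[k₂/(k₂−k₁)].
= (0.606/0.324)^(0.324/(0.324−0.606)) = (1.870)^(-1.149) = 0.4870.
C_{S,max} = 0.4870×1.76 = 0.857 mol·L⁻¹.

0.857 mol·L⁻¹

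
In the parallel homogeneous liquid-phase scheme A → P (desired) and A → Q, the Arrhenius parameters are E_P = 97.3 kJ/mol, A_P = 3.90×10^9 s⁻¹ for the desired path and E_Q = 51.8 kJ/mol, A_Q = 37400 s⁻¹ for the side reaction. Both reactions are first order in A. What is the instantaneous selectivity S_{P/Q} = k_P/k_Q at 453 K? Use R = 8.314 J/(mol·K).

0.591

Since both paths have the same order in A, the concentration cancels and S_{P/Q} = k_P/k_Q = (A_P/A_Q)·exp[(E_Q−E_P)/(RT)].
(E_Q−E_P)/(RT) = (51.8−97.3)×10³/(8.314×453) = -45500/3766 = -12.08.
k_P/k_Q = (3.90×10^9/37400)·exp(-12.08) = 1.043×10^5 × 5.666×10^-6 = 0.591.
Since E_P > E_Q, raising the temperature improves selectivity toward P.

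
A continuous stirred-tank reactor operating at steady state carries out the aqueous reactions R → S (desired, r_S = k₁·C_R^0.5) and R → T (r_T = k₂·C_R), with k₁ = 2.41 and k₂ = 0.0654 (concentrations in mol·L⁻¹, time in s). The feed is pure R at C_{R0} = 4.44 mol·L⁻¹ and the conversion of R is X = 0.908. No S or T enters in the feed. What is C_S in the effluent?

3.96 mol·L⁻¹

Exit C_R = C_{R0}(1−X) = 4.44×0.0920 = 0.4085 mol·L⁻¹.
A CSTR operates uniformly at the exit composition, giving r_S = 1.540 and r_T = 0.02671 (each k·C_R^n at C_R = 0.4085).
Fraction of consumed R going to S: r_S/(r_S+r_T) = 0.9830.
C_S = 0.9830·C_{R0}·X = 0.9830×4.44×0.908 = 3.96 mol·L⁻¹.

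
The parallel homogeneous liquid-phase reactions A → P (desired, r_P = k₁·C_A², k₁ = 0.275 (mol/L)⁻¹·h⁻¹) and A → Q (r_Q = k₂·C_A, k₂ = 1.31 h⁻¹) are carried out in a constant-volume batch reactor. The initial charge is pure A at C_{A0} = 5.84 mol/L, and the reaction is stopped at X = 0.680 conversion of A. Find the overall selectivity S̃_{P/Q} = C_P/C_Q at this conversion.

0.777

C_A = C_{A0}(1−X) = 1.869 mol/L.
Along a PFR/batch, dC_Q/dC_A = −r_Q/(r_P+r_Q) = −k₂/(k₂+k₁·C_A).
Integrating from C_{A0} to C_A: C_Q = (1.31/0.275)·ln[(1.31+0.275·5.84)/(1.31+0.275·1.87)] = 4.764·ln(2.916/1.824) = 2.235 mol/L.
Then C_P = (C_{A0}−C_A) − C_Q = 3.971 − 2.235 = 1.736 mol/L.
S̃_{P/Q} = C_P/C_Q = 1.736/2.235 = 0.777.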